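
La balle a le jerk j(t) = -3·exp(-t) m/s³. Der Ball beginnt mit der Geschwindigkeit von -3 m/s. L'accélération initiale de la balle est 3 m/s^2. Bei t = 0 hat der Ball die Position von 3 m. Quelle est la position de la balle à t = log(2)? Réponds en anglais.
Starting from jerk j(t) = -3·exp(-t), we take 3 antiderivatives. The integral of jerk, with a(0) = 3, gives acceleration: a(t) = 3·exp(-t). The integral of acceleration, with v(0) = -3, gives velocity: v(t) = -3·exp(-t). Taking ∫v(t)dt and applying x(0) = 3, we find x(t) = 3·exp(-t). From the given position equation x(t) = 3·exp(-t), we substitute t = log(2) to get x = 3/2.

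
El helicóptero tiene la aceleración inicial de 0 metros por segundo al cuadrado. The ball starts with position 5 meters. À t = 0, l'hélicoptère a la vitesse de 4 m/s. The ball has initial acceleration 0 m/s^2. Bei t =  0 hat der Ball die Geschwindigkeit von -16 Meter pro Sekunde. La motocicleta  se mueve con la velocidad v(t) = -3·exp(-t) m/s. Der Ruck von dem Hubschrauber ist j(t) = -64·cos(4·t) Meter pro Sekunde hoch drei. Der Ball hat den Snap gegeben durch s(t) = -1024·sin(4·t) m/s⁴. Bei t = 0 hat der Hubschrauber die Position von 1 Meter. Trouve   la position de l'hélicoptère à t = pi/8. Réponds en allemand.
Wir müssen die Stammfunktion unserer Gleichung für den Ruck j(t) = -64·cos(4·t) 3-mal finden. Mit ∫j(t)dt und Anwendung von a(0) = 0, finden wir a(t) = -16·sin(4·t). Die Stammfunktion von der Beschleunigung, mit v(0) = 4, ergibt die Geschwindigkeit: v(t) = 4·cos(4·t). Durch Integration von der Geschwindigkeit und Verwendung der Anfangsbedingung x(0) = 1, erhalten wir x(t) = sin(4·t) + 1. Wir haben die Position x(t) = sin(4·t) + 1. Durch Einsetzen von t = pi/8: x(pi/8) = 2.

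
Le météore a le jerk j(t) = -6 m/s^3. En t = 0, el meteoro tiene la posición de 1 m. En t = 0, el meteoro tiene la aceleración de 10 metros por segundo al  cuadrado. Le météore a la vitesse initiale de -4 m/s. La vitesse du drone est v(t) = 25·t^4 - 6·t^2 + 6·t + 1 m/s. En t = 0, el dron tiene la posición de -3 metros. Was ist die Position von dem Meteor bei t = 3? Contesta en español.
Para resolver esto, necesitamos tomar 3 antiderivadas de nuestra ecuación de la sacudida j(t) = -6. La integral de la sacudida es la aceleración. Usando a(0) = 10, obtenemos a(t) = 10 - 6·t. Tomando ∫a(t)dt y aplicando v(0) = -4, encontramos v(t) = -3·t^2 + 10·t - 4. Integrando la velocidad y usando la condición inicial x(0) = 1, obtenemos x(t) = -t^3 + 5·t^2 - 4·t + 1. Tenemos la posición x(t) = -t^3 + 5·t^2 - 4·t + 1. Sustituyendo t = 3: x(3) = 7.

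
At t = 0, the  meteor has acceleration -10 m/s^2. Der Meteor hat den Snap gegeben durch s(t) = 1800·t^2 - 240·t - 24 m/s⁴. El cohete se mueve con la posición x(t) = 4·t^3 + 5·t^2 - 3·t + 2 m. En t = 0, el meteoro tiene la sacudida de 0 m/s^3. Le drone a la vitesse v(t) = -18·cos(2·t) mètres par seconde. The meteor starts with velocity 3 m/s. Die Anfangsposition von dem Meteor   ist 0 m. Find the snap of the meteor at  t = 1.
Using s(t) = 1800·t^2 - 240·t - 24 and substituting t = 1, we find s = 1536.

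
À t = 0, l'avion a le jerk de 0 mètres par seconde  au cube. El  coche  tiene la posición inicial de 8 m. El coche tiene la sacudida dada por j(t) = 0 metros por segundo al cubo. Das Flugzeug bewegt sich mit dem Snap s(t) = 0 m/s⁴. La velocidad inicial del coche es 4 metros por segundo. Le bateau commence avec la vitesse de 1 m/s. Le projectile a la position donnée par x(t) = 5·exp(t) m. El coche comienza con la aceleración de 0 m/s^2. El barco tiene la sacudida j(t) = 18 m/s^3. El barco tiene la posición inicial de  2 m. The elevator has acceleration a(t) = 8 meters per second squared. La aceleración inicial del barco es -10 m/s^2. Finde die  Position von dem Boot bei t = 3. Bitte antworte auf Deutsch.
Ausgehend von dem Ruck j(t) = 18, nehmen wir 3 Integrale. Durch Integration von dem Ruck und Verwendung der Anfangsbedingung a(0) = -10, erhalten wir a(t) = 18·t - 10. Durch Integration von der Beschleunigung und Verwendung der Anfangsbedingung v(0) = 1, erhalten wir v(t) = 9·t^2 - 10·t + 1. Das Integral von der Geschwindigkeit ist die Position. Mit x(0) = 2 erhalten wir x(t) = 3·t^3 - 5·t^2 + t + 2. Aus der Gleichung für die Position x(t) = 3·t^3 - 5·t^2 + t + 2, setzen wir t = 3 ein und erhalten x = 41.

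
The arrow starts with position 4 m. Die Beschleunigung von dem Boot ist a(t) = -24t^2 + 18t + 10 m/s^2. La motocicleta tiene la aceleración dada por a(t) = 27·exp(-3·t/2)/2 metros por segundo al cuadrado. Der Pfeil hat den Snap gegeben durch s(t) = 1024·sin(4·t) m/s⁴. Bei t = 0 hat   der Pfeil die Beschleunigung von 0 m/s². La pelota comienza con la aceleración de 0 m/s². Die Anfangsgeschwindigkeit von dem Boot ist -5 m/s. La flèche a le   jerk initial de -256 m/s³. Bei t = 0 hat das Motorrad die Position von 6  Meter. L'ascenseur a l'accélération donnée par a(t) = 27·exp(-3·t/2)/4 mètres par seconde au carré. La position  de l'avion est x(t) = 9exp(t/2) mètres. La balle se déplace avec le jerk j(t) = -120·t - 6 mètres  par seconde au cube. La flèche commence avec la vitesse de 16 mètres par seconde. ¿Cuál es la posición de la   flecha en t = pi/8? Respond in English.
We need to integrate our snap equation s(t) = 1024·sin(4·t) 4 times. Taking ∫s(t)dt and applying j(0) = -256, we find j(t) = -256·cos(4·t). Finding the integral of j(t) and using a(0) = 0: a(t) = -64·sin(4·t). The antiderivative of acceleration is velocity. Using v(0) = 16, we get v(t) = 16·cos(4·t). Finding the antiderivative of v(t) and using x(0) = 4: x(t) = 4·sin(4·t) + 4. From the given position equation x(t) = 4·sin(4·t) + 4, we substitute t = pi/8 to get x = 8.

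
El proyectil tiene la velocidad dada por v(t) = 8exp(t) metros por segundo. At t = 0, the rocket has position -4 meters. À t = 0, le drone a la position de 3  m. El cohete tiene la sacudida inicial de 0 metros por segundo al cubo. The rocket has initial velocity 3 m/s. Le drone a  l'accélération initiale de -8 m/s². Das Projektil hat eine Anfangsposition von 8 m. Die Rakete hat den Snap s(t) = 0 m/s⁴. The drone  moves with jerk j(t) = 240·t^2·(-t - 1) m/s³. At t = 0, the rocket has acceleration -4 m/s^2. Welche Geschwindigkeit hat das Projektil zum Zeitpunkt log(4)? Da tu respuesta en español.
Tenemos la velocidad v(t) = 8·exp(t). Sustituyendo t = log(4): v(log(4)) = 32.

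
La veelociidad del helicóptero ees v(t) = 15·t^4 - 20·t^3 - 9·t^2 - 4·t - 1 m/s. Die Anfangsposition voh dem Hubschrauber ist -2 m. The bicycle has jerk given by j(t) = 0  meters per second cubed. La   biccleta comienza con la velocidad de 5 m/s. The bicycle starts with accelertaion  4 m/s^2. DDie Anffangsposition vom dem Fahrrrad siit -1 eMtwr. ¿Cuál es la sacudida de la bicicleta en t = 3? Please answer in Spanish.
Usando j(t) = 0 y sustituyendo t = 3, encontramos j = 0.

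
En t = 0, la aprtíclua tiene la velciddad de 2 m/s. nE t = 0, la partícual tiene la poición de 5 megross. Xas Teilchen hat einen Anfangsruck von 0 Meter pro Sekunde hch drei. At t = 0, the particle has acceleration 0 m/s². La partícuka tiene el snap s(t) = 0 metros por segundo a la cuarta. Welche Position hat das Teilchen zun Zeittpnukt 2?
Um dies zu lösen, müssen wir 4 Integrale unserer Gleichung für den Snap s(t) = 0 finden. Das Integral von dem Snap, mit j(0) = 0, ergibt den Ruck: j(t) = 0. Das Integral von dem Ruck ist die Beschleunigung. Mit a(0) = 0 erhalten wir a(t) = 0. Durch Integration von der Beschleunigung und Verwendung der Anfangsbedingung v(0) = 2, erhalten wir v(t) = 2. Das Integral von der Geschwindigkeit ist die Position. Mit x(0) = 5 erhalten wir x(t) = 2·t + 5. Mit x(t) = 2·t + 5 und Einsetzen von t = 2, finden wir x = 9.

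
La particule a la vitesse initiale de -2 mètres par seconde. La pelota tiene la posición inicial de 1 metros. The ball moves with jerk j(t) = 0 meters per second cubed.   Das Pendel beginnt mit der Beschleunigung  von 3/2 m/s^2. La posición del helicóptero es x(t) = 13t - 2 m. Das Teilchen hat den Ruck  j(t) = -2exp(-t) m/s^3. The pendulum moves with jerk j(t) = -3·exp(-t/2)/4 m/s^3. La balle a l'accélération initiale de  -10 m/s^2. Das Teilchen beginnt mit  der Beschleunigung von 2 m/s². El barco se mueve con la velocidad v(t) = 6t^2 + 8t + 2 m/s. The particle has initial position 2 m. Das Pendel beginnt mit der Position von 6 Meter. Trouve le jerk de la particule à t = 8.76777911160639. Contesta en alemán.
Mit j(t) = -2·exp(-t) und Einsetzen von t = 8.76777911160639, finden wir j = -0.000311337840649803.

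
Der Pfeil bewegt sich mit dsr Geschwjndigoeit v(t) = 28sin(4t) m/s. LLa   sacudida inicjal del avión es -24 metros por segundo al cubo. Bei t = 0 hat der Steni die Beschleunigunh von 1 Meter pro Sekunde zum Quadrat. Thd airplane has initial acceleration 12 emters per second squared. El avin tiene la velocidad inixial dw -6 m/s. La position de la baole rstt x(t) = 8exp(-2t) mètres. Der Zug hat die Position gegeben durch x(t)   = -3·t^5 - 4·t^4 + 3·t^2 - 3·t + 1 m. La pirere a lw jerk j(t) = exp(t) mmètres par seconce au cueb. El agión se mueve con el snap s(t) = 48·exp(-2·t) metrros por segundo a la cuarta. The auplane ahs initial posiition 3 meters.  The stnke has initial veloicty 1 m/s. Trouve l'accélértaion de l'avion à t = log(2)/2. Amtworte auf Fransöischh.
Pour résoudre ceci, nous devons prendre 2 primitives de notre équation du snap s(t) = 48·exp(-2·t). L'intégrale du snap, avec j(0) = -24, donne le jerk: j(t) = -24·exp(-2·t). L'intégrale du jerk est l'accélération. En utilisant a(0) = 12, nous obtenons a(t) = 12·exp(-2·t). Nous avons l'accélération a(t) = 12·exp(-2·t). En substituant t = log(2)/2: a(log(2)/2) = 6.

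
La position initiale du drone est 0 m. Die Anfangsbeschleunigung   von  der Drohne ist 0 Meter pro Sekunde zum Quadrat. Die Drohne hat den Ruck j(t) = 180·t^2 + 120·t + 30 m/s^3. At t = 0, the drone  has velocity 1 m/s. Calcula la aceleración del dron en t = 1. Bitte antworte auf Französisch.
Nous devons intégrer notre équation du jerk j(t) = 180·t^2 + 120·t + 30 1 fois. La primitive du jerk est l'accélération. En utilisant a(0) = 0, nous obtenons a(t) = 30·t·(2·t^2 + 2·t + 1). Nous avons l'accélération a(t) = 30·t·(2·t^2 + 2·t + 1). En substituant t = 1: a(1) = 150.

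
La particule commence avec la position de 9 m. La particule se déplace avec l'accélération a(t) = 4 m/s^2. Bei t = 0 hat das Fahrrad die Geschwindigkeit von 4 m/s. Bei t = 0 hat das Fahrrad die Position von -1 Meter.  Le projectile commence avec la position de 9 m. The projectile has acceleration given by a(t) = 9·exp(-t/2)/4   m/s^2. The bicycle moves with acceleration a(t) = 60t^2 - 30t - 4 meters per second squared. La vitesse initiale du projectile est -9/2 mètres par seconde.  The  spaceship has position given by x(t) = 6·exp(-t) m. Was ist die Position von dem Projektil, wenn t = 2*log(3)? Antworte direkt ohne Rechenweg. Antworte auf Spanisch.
x(2*log(3)) = 3.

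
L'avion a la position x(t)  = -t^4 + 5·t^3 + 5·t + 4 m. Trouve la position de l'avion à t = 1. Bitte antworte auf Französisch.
Nous avons la position x(t) = -t^4 + 5·t^3 + 5·t + 4. En substituant t = 1: x(1) = 13.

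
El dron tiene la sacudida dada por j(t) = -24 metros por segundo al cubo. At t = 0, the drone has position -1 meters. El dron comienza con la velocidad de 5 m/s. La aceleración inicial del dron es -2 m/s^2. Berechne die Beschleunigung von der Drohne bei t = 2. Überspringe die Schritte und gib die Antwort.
Bei t = 2, a = -50.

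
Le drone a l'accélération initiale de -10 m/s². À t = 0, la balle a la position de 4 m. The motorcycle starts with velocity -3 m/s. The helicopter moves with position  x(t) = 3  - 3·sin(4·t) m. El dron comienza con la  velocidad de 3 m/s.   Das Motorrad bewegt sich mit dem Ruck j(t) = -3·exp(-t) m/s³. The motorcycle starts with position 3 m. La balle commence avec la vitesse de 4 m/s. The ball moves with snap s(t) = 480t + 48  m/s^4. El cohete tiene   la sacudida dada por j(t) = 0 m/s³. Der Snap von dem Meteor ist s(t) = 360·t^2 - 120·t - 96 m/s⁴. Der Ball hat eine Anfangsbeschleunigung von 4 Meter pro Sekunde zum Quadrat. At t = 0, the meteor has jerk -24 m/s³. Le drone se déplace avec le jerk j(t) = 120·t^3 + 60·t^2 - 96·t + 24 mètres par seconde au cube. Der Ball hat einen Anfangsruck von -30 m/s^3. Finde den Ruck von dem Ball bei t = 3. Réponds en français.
Pour résoudre ceci, nous devons prendre 1 intégrale de notre équation du snap s(t) = 480·t + 48. L'intégrale du snap, avec j(0) = -30, donne le jerk: j(t) = 240·t^2 + 48·t - 30. De l'équation du jerk j(t) = 240·t^2 + 48·t - 30, nous substituons t = 3 pour obtenir j = 2274.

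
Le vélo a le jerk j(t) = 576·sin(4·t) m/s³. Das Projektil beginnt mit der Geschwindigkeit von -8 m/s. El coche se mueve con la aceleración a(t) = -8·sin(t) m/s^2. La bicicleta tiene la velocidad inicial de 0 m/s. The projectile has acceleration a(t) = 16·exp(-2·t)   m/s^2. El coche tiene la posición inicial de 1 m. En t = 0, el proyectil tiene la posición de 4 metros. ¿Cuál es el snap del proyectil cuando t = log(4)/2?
Para resolver esto, necesitamos tomar 2 derivadas de nuestra ecuación de la aceleración a(t) = 16·exp(-2·t). La derivada de la aceleración da la sacudida: j(t) = -32·exp(-2·t). Tomando d/dt de j(t), encontramos s(t) = 64·exp(-2·t). Usando s(t) = 64·exp(-2·t) y sustituyendo t = log(4)/2, encontramos s = 16.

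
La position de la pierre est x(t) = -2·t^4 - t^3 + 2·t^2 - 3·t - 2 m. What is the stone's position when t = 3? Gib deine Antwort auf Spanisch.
De la ecuación de la posición x(t) = -2·t^4 - t^3 + 2·t^2 - 3·t - 2, sustituimos t = 3 para obtener x = -182.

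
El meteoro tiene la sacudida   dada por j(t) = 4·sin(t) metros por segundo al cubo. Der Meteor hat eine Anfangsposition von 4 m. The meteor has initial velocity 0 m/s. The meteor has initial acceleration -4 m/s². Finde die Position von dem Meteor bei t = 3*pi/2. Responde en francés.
Nous devons trouver la primitive de notre équation du jerk j(t) = 4·sin(t) 3 fois. L'intégrale du jerk, avec a(0) = -4, donne l'accélération: a(t) = -4·cos(t). En prenant ∫a(t)dt et en appliquant v(0) = 0, nous trouvons v(t) = -4·sin(t). En intégrant la vitesse et en utilisant la condition initiale x(0) = 4, nous obtenons x(t) = 4·cos(t). En utilisant x(t) = 4·cos(t) et en substituant t = 3*pi/2, nous trouvons x = 0.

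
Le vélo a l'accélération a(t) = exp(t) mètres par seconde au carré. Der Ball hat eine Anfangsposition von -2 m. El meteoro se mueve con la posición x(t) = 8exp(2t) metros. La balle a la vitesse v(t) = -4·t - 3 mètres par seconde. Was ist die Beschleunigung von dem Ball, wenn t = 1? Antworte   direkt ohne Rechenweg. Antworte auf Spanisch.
La respuesta es -4.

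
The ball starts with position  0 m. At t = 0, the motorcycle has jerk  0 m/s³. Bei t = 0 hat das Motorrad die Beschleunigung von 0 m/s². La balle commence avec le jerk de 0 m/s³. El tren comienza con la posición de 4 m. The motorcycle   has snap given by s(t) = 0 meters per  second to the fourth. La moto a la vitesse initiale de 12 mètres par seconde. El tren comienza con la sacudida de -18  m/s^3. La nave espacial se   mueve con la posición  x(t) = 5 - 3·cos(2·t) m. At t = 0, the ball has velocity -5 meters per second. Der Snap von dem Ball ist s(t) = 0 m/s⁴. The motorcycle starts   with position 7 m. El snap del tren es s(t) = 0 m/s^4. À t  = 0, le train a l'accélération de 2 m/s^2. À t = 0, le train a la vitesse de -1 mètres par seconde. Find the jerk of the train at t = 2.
Starting from snap s(t) = 0, we take 1 antiderivative. Integrating snap and using the initial condition j(0) = -18, we get j(t) = -18. Using j(t) = -18 and substituting t = 2, we find j = -18.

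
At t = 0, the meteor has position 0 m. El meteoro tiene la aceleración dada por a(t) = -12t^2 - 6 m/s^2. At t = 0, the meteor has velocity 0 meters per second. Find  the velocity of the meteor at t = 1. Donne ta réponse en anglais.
Starting from acceleration a(t) = -12·t^2 - 6, we take 1 integral. Finding the antiderivative of a(t) and using v(0) = 0: v(t) = -4·t^3 - 6·t. We have velocity v(t) = -4·t^3 - 6·t. Substituting t = 1: v(1) = -10.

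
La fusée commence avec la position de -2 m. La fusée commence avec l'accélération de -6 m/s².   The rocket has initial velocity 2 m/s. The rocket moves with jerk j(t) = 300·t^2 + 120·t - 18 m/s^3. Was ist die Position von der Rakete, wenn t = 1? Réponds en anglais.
We need to integrate our jerk equation j(t) = 300·t^2 + 120·t - 18 3 times. The integral of jerk, with a(0) = -6, gives acceleration: a(t) = 100·t^3 + 60·t^2 - 18·t - 6. Taking ∫a(t)dt and applying v(0) = 2, we find v(t) = 25·t^4 + 20·t^3 - 9·t^2 - 6·t + 2. The antiderivative of velocity, with x(0) = -2, gives position: x(t) = 5·t^5 + 5·t^4 - 3·t^3 - 3·t^2 + 2·t - 2. We have position x(t) = 5·t^5 + 5·t^4 - 3·t^3 - 3·t^2 + 2·t - 2. Substituting t = 1: x(1) = 4.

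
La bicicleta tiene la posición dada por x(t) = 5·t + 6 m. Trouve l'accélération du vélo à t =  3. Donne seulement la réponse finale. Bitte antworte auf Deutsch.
Die Antwort ist 0.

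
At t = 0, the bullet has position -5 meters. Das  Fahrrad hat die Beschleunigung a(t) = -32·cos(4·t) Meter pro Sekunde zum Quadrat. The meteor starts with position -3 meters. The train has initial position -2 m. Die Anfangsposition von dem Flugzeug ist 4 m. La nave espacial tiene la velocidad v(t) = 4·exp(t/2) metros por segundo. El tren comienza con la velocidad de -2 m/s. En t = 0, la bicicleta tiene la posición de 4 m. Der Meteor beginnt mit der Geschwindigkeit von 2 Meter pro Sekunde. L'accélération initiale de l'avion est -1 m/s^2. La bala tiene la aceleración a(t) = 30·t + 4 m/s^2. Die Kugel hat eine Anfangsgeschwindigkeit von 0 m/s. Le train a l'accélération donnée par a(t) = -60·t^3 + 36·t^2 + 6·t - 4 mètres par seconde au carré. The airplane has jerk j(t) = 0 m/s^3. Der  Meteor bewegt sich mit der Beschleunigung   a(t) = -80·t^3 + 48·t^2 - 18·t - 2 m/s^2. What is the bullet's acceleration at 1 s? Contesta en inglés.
We have acceleration a(t) = 30·t + 4. Substituting t = 1: a(1) = 34.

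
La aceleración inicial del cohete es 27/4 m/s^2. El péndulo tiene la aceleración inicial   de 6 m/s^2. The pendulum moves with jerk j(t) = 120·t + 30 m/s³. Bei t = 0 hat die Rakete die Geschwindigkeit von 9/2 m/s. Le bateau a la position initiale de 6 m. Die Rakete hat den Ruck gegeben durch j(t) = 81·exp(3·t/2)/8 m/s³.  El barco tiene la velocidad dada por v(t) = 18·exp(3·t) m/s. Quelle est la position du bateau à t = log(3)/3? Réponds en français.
En partant de la vitesse v(t) = 18·exp(3·t), nous prenons 1 primitive. En prenant ∫v(t)dt et en appliquant x(0) = 6, nous trouvons x(t) = 6·exp(3·t). En utilisant x(t) = 6·exp(3·t) et en substituant t = log(3)/3, nous trouvons x = 18.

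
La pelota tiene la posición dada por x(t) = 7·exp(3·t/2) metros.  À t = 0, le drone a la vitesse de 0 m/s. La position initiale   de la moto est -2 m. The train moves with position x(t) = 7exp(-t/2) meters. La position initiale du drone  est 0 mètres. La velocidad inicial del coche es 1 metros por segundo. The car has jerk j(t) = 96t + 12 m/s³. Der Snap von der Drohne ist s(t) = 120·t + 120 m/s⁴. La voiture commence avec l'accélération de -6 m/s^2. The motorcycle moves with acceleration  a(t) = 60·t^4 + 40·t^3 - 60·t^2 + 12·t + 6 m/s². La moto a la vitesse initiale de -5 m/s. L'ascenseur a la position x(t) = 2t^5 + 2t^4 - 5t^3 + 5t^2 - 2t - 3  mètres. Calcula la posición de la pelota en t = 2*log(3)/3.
De la ecuación de la posición x(t) = 7·exp(3·t/2), sustituimos t = 2*log(3)/3 para obtener x = 21.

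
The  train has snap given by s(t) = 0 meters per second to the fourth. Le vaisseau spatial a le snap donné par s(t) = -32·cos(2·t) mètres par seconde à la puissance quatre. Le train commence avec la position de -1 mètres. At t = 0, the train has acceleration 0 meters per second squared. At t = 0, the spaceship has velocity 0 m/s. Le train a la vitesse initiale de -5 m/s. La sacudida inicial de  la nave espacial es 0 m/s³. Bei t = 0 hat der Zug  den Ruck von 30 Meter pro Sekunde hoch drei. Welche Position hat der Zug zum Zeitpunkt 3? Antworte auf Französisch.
Nous devons trouver la primitive de notre équation du snap s(t) = 0 4 fois. En intégrant le snap et en utilisant la condition initiale j(0) = 30, nous obtenons j(t) = 30. L'intégrale du jerk est l'accélération. En utilisant a(0) = 0, nous obtenons a(t) = 30·t. En intégrant l'accélération et en utilisant la condition initiale v(0) = -5, nous obtenons v(t) = 15·t^2 - 5. L'intégrale de la vitesse, avec x(0) = -1, donne la position: x(t) = 5·t^3 - 5·t - 1. Nous avons la position x(t) = 5·t^3 - 5·t - 1. En substituant t = 3: x(3) = 119.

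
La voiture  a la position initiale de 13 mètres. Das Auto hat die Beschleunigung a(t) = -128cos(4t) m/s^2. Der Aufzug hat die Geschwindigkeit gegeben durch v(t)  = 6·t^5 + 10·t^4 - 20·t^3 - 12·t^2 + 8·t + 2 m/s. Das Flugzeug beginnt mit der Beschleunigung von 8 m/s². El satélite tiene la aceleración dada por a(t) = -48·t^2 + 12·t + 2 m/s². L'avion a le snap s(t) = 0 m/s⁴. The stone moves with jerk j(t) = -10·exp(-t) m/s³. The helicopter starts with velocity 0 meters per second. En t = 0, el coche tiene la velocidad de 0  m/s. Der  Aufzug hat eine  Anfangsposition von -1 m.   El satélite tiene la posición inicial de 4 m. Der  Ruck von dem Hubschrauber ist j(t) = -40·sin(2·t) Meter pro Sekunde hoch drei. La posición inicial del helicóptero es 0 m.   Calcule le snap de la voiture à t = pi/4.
En partant de l'accélération a(t) = -128·cos(4·t), nous prenons 2 dérivées. La dérivée de l'accélération donne le jerk: j(t) = 512·sin(4·t). La dérivée du jerk donne le snap: s(t) = 2048·cos(4·t). De l'équation du snap s(t) = 2048·cos(4·t), nous substituons t = pi/4 pour obtenir s = -2048.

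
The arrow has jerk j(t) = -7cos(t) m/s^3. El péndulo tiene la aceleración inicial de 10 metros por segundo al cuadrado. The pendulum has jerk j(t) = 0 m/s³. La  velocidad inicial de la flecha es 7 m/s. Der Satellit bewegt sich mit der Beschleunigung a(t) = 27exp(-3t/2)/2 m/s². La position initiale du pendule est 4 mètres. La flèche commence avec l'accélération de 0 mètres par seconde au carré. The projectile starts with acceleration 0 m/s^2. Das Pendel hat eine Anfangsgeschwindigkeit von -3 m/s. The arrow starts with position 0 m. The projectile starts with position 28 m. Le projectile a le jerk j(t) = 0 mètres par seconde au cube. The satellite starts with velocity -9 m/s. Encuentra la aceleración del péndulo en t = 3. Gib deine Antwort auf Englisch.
Starting from jerk j(t) = 0, we take 1 integral. The integral of jerk is acceleration. Using a(0) = 10, we get a(t) = 10. We have acceleration a(t) = 10. Substituting t = 3: a(3) = 10.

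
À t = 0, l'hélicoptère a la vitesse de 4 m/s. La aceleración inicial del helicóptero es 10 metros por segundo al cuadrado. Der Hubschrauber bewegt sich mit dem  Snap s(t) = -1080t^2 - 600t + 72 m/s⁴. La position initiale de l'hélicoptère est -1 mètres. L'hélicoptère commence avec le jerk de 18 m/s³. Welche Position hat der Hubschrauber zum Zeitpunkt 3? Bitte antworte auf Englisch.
To find the answer, we compute 4 antiderivatives of s(t) = -1080·t^2 - 600·t + 72. Taking ∫s(t)dt and applying j(0) = 18, we find j(t) = -360·t^3 - 300·t^2 + 72·t + 18. Finding the antiderivative of j(t) and using a(0) = 10: a(t) = -90·t^4 - 100·t^3 + 36·t^2 + 18·t + 10. The integral of acceleration is velocity. Using v(0) = 4, we get v(t) = -18·t^5 - 25·t^4 + 12·t^3 + 9·t^2 + 10·t + 4. The integral of velocity is position. Using x(0) = -1, we get x(t) = -3·t^6 - 5·t^5 + 3·t^4 + 3·t^3 + 5·t^2 + 4·t - 1. We have position x(t) = -3·t^6 - 5·t^5 + 3·t^4 + 3·t^3 + 5·t^2 + 4·t - 1. Substituting t = 3: x(3) = -3022.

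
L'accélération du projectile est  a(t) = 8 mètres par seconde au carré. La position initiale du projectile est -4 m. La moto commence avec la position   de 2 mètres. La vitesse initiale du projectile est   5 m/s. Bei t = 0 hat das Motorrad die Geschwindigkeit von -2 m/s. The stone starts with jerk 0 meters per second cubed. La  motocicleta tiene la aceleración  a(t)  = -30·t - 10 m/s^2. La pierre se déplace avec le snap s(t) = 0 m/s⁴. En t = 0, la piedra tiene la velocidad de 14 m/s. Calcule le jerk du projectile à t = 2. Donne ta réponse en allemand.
Ausgehend von der Beschleunigung a(t) = 8, nehmen wir 1 Ableitung. Durch Ableiten von der Beschleunigung erhalten wir den Ruck: j(t) = 0. Mit j(t) = 0 und Einsetzen von t = 2, finden wir j = 0.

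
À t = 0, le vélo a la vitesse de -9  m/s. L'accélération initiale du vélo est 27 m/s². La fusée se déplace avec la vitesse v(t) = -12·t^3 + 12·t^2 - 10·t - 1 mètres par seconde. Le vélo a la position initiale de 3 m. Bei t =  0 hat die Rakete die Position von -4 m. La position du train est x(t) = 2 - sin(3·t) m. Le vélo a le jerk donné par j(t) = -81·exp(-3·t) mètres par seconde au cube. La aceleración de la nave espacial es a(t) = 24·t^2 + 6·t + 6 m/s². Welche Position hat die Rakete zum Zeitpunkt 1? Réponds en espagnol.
Debemos encontrar la antiderivada de nuestra ecuación de la velocidad v(t) = -12·t^3 + 12·t^2 - 10·t - 1 1 vez. Tomando ∫v(t)dt y aplicando x(0) = -4, encontramos x(t) = -3·t^4 + 4·t^3 - 5·t^2 - t - 4. Usando x(t) = -3·t^4 + 4·t^3 - 5·t^2 - t - 4 y sustituyendo t = 1, encontramos x = -9.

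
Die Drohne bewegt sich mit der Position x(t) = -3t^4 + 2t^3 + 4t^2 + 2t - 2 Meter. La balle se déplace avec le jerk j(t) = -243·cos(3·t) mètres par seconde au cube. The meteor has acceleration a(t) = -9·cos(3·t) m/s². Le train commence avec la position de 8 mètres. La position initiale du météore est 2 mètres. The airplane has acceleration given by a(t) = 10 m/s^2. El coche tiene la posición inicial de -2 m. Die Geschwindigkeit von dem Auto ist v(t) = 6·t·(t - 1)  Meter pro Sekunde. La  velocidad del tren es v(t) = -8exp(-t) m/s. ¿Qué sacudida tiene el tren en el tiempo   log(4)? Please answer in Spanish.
Partiendo de la velocidad v(t) = -8·exp(-t), tomamos 2 derivadas. Derivando la velocidad, obtenemos la aceleración: a(t) = 8·exp(-t). La derivada de la aceleración da la sacudida: j(t) = -8·exp(-t). Tenemos la sacudida j(t) = -8·exp(-t). Sustituyendo t = log(4): j(log(4)) = -2.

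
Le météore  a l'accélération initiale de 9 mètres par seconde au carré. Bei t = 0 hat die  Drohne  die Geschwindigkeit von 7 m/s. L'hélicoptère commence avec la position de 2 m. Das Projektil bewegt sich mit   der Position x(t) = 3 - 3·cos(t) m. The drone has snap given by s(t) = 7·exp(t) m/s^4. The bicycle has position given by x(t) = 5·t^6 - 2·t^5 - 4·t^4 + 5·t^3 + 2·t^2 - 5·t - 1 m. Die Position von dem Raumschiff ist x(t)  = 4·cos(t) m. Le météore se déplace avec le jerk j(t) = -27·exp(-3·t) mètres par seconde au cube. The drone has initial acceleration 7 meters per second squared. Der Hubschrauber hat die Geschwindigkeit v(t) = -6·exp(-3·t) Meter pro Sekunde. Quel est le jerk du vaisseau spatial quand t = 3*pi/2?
En partant de la position x(t) = 4·cos(t), nous prenons 3 dérivées. En prenant d/dt de x(t), nous trouvons v(t) = -4·sin(t). La dérivée de la vitesse donne l'accélération: a(t) = -4·cos(t). En dérivant l'accélération, nous obtenons le jerk: j(t) = 4·sin(t). De l'équation du jerk j(t) = 4·sin(t), nous substituons t = 3*pi/2 pour obtenir j = -4.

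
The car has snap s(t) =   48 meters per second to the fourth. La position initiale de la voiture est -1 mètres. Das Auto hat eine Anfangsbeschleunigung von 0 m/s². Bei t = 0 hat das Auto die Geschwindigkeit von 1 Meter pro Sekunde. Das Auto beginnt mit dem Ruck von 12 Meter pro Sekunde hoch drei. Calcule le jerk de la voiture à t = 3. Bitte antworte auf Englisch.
We must find the antiderivative of our snap equation s(t) = 48 1 time. The integral of snap, with j(0) = 12, gives jerk: j(t) = 48·t + 12. Using j(t) = 48·t + 12 and substituting t = 3, we find j = 156.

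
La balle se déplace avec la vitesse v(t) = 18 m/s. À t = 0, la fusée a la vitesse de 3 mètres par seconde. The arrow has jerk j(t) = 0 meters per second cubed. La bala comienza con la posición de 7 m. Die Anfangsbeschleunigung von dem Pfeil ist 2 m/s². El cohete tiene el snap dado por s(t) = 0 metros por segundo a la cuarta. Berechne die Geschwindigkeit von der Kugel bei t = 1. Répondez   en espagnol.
De la ecuación de la velocidad v(t) = 18, sustituimos t = 1 para obtener v = 18.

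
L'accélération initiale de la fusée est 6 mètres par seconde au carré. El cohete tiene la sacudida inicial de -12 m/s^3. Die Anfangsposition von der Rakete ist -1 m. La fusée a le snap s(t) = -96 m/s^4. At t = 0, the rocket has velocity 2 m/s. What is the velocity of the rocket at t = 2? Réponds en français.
Nous devons trouver la primitive de notre équation du snap s(t) = -96 3 fois. En prenant ∫s(t)dt et en appliquant j(0) = -12, nous trouvons j(t) = -96·t - 12. En intégrant le jerk et en utilisant la condition initiale a(0) = 6, nous obtenons a(t) = -48·t^2 - 12·t + 6. En intégrant l'accélération et en utilisant la condition initiale v(0) = 2, nous obtenons v(t) = -16·t^3 - 6·t^2 + 6·t + 2. Nous avons la vitesse v(t) = -16·t^3 - 6·t^2 + 6·t + 2. En substituant t = 2: v(2) = -138.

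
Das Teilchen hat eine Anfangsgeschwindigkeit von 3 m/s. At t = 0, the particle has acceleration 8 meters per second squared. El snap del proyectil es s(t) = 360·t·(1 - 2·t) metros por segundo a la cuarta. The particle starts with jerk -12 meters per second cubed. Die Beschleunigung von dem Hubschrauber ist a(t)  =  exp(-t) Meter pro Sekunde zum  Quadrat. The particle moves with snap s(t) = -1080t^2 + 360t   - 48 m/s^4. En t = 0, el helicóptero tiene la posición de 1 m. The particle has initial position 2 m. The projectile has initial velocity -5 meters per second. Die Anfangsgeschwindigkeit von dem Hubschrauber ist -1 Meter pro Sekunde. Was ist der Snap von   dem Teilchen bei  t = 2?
Aus der Gleichung für den Snap s(t) = -1080·t^2 + 360·t - 48, setzen wir t = 2 ein und erhalten s = -3648.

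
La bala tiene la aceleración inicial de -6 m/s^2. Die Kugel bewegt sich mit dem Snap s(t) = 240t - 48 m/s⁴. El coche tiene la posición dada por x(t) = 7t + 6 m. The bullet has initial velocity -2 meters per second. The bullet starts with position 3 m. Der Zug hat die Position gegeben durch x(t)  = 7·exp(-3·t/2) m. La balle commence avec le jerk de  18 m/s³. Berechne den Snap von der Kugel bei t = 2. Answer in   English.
Using s(t) = 240·t - 48 and substituting t = 2, we find s = 432.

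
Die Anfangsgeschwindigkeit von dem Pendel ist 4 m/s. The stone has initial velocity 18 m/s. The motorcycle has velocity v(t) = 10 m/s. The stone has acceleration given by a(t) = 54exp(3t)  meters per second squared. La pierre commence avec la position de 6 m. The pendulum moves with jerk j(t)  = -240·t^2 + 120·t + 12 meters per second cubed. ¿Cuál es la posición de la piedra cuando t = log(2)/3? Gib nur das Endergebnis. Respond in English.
x(log(2)/3) = 12.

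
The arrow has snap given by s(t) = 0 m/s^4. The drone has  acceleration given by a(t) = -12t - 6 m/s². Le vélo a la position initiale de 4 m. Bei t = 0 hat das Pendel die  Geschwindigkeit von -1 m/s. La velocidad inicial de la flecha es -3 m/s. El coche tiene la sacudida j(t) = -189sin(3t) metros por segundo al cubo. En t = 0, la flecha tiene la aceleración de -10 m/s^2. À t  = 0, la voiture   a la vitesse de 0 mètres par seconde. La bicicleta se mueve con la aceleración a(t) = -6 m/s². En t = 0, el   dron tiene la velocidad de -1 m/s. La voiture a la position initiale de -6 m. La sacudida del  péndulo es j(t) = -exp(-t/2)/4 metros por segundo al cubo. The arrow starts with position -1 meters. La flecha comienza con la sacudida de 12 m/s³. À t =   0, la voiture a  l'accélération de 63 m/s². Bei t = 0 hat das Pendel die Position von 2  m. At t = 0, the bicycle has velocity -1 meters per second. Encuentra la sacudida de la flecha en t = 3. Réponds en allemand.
Wir müssen die Stammfunktion unserer Gleichung für den Snap s(t) = 0 1-mal finden. Das Integral von dem Snap, mit j(0) = 12, ergibt den Ruck: j(t) = 12. Wir haben den Ruck j(t) = 12. Durch Einsetzen von t = 3: j(3) = 12.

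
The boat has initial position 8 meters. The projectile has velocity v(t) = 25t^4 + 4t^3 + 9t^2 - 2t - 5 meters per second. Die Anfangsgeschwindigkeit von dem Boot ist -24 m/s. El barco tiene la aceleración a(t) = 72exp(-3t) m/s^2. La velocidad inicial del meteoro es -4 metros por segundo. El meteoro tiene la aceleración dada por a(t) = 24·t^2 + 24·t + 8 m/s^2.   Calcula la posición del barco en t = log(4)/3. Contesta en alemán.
Wir müssen unsere Gleichung für die Beschleunigung a(t) = 72·exp(-3·t) 2-mal integrieren. Die Stammfunktion von der Beschleunigung ist die Geschwindigkeit. Mit v(0) = -24 erhalten wir v(t) = -24·exp(-3·t). Mit ∫v(t)dt und Anwendung von x(0) = 8, finden wir x(t) = 8·exp(-3·t). Mit x(t) = 8·exp(-3·t) und Einsetzen von t = log(4)/3, finden wir x = 2.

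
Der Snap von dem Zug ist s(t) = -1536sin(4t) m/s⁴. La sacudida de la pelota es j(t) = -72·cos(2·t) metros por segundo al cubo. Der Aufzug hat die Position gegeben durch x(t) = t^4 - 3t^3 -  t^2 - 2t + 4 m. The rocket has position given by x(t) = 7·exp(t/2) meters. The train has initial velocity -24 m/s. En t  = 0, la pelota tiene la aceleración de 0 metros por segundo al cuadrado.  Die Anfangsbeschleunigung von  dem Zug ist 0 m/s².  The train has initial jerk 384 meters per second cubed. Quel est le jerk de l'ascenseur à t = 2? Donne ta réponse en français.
Nous devons dériver notre équation de la position x(t) = t^4 - 3·t^3 - t^2 - 2·t + 4 3 fois. En dérivant la position, nous obtenons la vitesse: v(t) = 4·t^3 - 9·t^2 - 2·t - 2. La dérivée de la vitesse donne l'accélération: a(t) = 12·t^2 - 18·t - 2. La dérivée de l'accélération donne le jerk: j(t) = 24·t - 18. Nous avons le jerk j(t) = 24·t - 18. En substituant t = 2: j(2) = 30.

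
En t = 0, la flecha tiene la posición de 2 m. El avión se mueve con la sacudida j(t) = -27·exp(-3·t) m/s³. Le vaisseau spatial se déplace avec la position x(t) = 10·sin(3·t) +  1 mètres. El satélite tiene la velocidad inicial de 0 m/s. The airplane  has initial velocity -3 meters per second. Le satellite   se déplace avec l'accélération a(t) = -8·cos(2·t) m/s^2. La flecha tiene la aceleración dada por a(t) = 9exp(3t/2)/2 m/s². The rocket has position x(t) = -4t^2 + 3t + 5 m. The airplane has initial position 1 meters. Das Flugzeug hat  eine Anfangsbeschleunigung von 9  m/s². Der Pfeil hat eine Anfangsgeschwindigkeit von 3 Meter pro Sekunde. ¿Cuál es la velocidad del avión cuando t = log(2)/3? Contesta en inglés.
We must find the integral of our jerk equation j(t) = -27·exp(-3·t) 2 times. The integral of jerk, with a(0) = 9, gives acceleration: a(t) = 9·exp(-3·t). The antiderivative of acceleration is velocity. Using v(0) = -3, we get v(t) = -3·exp(-3·t). We have velocity v(t) = -3·exp(-3·t). Substituting t = log(2)/3: v(log(2)/3) = -3/2.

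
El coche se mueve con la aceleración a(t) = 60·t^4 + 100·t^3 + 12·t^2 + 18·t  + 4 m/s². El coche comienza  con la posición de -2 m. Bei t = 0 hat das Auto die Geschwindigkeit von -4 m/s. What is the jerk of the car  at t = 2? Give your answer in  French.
Nous devons dériver notre équation de l'accélération a(t) = 60·t^4 + 100·t^3 + 12·t^2 + 18·t + 4 1 fois. En dérivant l'accélération, nous obtenons le jerk: j(t) = 240·t^3 + 300·t^2 + 24·t + 18. Nous avons le jerk j(t) = 240·t^3 + 300·t^2 + 24·t + 18. En substituant t = 2: j(2) = 3186.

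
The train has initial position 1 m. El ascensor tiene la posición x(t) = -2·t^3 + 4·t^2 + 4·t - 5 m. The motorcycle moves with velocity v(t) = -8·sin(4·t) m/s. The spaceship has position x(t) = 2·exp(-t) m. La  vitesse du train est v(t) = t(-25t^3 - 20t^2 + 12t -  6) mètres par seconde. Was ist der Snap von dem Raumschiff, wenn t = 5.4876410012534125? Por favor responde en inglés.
We must differentiate our position equation x(t) = 2·exp(-t) 4 times. Taking d/dt of x(t), we find v(t) = -2·exp(-t). The derivative of velocity gives acceleration: a(t) = 2·exp(-t). The derivative of acceleration gives jerk: j(t) = -2·exp(-t). The derivative of jerk gives snap: s(t) = 2·exp(-t). From the given snap equation s(t) = 2·exp(-t), we substitute t = 5.4876410012534125 to get s = 0.00827518649598790.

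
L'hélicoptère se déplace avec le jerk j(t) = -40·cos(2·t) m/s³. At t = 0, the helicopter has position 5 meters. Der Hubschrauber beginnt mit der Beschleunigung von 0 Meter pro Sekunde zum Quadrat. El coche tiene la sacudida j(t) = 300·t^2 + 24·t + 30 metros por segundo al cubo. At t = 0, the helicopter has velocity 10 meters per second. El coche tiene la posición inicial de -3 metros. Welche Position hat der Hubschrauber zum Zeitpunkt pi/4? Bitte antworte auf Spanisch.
Debemos encontrar la integral de nuestra ecuación de la sacudida j(t) = -40·cos(2·t) 3 veces. La antiderivada de la sacudida es la aceleración. Usando a(0) = 0, obtenemos a(t) = -20·sin(2·t). La integral de la aceleración, con v(0) = 10, da la velocidad: v(t) = 10·cos(2·t). Tomando ∫v(t)dt y aplicando x(0) = 5, encontramos x(t) = 5·sin(2·t) + 5. De la ecuación de la posición x(t) = 5·sin(2·t) + 5, sustituimos t = pi/4 para obtener x = 10.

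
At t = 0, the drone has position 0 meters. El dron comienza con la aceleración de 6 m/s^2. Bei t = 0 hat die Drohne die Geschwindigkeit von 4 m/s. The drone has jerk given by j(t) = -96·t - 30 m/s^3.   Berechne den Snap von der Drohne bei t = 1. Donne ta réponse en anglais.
We must differentiate our jerk equation j(t) = -96·t - 30 1 time. Taking d/dt of j(t), we find s(t) = -96. Using s(t) = -96 and substituting t = 1, we find s = -96.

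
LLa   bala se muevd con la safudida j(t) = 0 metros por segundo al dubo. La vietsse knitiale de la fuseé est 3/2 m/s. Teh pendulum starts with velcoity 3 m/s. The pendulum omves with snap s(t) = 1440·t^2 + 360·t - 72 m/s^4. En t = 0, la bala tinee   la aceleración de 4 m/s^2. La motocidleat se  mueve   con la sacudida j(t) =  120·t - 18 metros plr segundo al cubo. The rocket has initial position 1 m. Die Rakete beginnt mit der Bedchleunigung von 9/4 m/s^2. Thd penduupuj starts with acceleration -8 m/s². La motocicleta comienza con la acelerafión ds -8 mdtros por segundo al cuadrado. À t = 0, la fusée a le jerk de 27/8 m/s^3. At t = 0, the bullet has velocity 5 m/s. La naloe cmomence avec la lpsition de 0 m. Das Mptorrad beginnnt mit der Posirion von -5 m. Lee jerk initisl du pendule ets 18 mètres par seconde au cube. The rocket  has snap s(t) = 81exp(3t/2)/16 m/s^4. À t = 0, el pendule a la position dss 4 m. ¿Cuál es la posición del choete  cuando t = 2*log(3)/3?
Debemos encontrar la integral de nuestra ecuación del snap s(t) = 81·exp(3·t/2)/16 4 veces. Integrando el snap y usando la condición inicial j(0) = 27/8, obtenemos j(t) = 27·exp(3·t/2)/8. Tomando ∫j(t)dt y aplicando a(0) = 9/4, encontramos a(t) = 9·exp(3·t/2)/4. La integral de la aceleración, con v(0) = 3/2, da la velocidad: v(t) = 3·exp(3·t/2)/2. La antiderivada de la velocidad es la posición. Usando x(0) = 1, obtenemos x(t) = exp(3·t/2). De la ecuación de la posición x(t) = exp(3·t/2), sustituimos t = 2*log(3)/3 para obtener x = 3.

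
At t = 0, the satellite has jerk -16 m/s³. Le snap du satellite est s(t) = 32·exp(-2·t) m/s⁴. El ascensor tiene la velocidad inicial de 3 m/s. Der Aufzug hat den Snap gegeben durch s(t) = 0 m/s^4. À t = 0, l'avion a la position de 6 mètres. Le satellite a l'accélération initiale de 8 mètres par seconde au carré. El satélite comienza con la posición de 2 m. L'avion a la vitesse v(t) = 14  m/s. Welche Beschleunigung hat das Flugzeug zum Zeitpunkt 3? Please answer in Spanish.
Partiendo de la velocidad v(t) = 14, tomamos 1 derivada. La derivada de la velocidad da la aceleración: a(t) = 0. Tenemos la aceleración a(t) = 0. Sustituyendo t = 3: a(3) = 0.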